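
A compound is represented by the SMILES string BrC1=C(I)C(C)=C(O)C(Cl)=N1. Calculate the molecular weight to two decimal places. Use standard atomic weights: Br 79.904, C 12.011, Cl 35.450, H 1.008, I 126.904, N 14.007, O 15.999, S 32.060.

348.36 g/mol

First, the molecular formula is C6H4BrClINO (counting implicit H from valence).
  Br: 1 × 79.904 = 79.904
  C: 6 × 12.011 = 72.066
  Cl: 1 × 35.450 = 35.450
  H: 4 × 1.008 = 4.032
  I: 1 × 126.904 = 126.904
  N: 1 × 14.007 = 14.007
  O: 1 × 15.999 = 15.999
Sum: 1×79.904 + 6×12.011 + 1×35.450 + 4×1.008 + 1×126.904 + 1×14.007 + 1×15.999 = 348.362 → 348.36 g/mol.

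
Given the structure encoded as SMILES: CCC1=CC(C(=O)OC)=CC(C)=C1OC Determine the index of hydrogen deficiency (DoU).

5

Degree of unsaturation = (number of rings) + (number of π bonds).
Ring closures in the SMILES: 1.
π bonds: 4 double bonds (each 1 DoU) → 4 DoU from unsaturation.
Total DoU = 1 + 4 = 5.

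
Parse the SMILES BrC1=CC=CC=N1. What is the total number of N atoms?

Scan the SMILES for N atoms (remember two-letter symbols like Cl and Br are single atoms).
Nitrogen count: 1.

1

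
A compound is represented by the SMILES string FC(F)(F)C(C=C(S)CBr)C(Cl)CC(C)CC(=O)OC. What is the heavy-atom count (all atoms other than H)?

20

Every atom symbol written in the SMILES (organic subset) is one heavy atom; implicit H are not written.
Heavy atoms by element → Br:1, C:12, Cl:1, F:3, O:2, S:1.
Total: 20.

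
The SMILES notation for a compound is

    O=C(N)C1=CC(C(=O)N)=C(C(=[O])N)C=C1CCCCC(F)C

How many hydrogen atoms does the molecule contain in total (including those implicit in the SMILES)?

Walk through each heavy atom and fill implicit hydrogens from standard valence (C 4, N 3, O 2, S 2, halogen 1):
  atom 1: O, bond orders sum to 2 (valence 2) → 0 H
  atom 2: C, bond orders sum to 4 (valence 4) → 0 H
  atom 3: N, bond orders sum to 1 (valence 3) → 2 H
  atom 4: C, bond orders sum to 4 (valence 4) → 0 H
  atom 5: C, bond orders sum to 3 (valence 4) → 1 H
  atom 6: C, bond orders sum to 4 (valence 4) → 0 H
  atom 7: C, bond orders sum to 4 (valence 4) → 0 H
  atom 8: O, bond orders sum to 2 (valence 2) → 0 H
  atom 9: N, bond orders sum to 1 (valence 3) → 2 H
  atom 10: C, bond orders sum to 4 (valence 4) → 0 H
  atom 11: C, bond orders sum to 4 (valence 4) → 0 H
  atom 12: O with explicit H count 0
  atom 13: N, bond orders sum to 1 (valence 3) → 2 H
  atom 14: C, bond orders sum to 3 (valence 4) → 1 H
  atom 15: C, bond orders sum to 4 (valence 4) → 0 H
  atom 16: C, bond orders sum to 2 (valence 4) → 2 H
  atom 17: C, bond orders sum to 2 (valence 4) → 2 H
  atom 18: C, bond orders sum to 2 (valence 4) → 2 H
  atom 19: C, bond orders sum to 2 (valence 4) → 2 H
  atom 20: C, bond orders sum to 3 (valence 4) → 1 H
  atom 21: F (halogen, monovalent) → 0 H
  atom 22: C, bond orders sum to 1 (valence 4) → 3 H
Total hydrogens: 20.

20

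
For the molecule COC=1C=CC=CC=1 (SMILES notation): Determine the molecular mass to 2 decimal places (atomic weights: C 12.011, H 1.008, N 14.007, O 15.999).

First, the molecular formula is C7H8O (counting implicit H from valence).
  C: 7 × 12.011 = 84.077
  H: 8 × 1.008 = 8.064
  O: 1 × 15.999 = 15.999
Sum: 7×12.011 + 8×1.008 + 1×15.999 = 108.140 → 108.14 g/mol.

108.14 g/mol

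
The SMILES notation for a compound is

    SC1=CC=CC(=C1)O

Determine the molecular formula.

Walk through each heavy atom and fill implicit hydrogens from standard valence (C 4, N 3, O 2, S 2, halogen 1):
  atom 1: S, bond orders sum to 1 (valence 2) → 1 H
  atom 2: C, bond orders sum to 4 (valence 4) → 0 H
  atom 3: C, bond orders sum to 3 (valence 4) → 1 H
  atom 4: C, bond orders sum to 3 (valence 4) → 1 H
  atom 5: C, bond orders sum to 3 (valence 4) → 1 H
  atom 6: C, bond orders sum to 4 (valence 4) → 0 H
  atom 7: C, bond orders sum to 3 (valence 4) → 1 H
  atom 8: O, bond orders sum to 1 (valence 2) → 1 H
Totals → C:6, H:6, O:1, S:1.

C6H6OS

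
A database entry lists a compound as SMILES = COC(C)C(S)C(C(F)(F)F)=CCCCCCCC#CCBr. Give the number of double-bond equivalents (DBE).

Degree of unsaturation = (number of rings) + (number of π bonds).
Ring closures in the SMILES: 0.
π bonds: 1 double bond (each 1 DoU), 1 triple bond (each 2 DoU) → 3 DoU from unsaturation.
Total DoU = 0 + 3 = 3.

3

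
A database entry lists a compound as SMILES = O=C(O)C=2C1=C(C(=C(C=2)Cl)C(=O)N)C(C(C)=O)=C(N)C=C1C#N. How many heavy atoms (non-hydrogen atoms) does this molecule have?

23

Every atom symbol written in the SMILES (organic subset) is one heavy atom; implicit H are not written.
Heavy atoms by element → C:15, Cl:1, N:3, O:4.
Total: 23.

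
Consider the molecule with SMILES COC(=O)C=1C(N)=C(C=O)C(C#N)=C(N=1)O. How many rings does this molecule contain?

In SMILES, each pair of matching ring-closure digits denotes one ring-closing bond; the number of such bonds equals the number of independent rings.
Ring-closure bonds here: 1.

1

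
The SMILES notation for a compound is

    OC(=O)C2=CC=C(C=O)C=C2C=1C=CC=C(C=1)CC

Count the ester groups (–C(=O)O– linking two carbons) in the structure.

0

Scan the SMILES for the ester motif — none present.
Groups that are present: 1 aldehyde, 1 carboxylic acid.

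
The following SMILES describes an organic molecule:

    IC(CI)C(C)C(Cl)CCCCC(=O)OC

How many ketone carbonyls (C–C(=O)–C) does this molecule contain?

0

Scan the SMILES for the ketone motif — none present.
Groups that are present: 1 ester.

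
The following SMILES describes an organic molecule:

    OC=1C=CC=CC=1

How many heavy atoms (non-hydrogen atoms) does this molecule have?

7

Every atom symbol written in the SMILES (organic subset) is one heavy atom; implicit H are not written.
Heavy atoms by element → C:6, O:1.
Total: 7.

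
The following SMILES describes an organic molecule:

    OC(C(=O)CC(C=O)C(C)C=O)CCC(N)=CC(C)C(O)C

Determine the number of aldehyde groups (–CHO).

2

The aldehyde motif appears at heavy-atom positions 7, 11 in the SMILES.
Other groups present: 1 alkene, 2 hydroxyl, 1 ketone, 1 primary amine.
Aldehyde count: 2.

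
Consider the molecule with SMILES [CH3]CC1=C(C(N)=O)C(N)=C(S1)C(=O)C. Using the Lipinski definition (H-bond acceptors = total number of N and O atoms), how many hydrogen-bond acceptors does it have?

4

N atoms: 2; O atoms: 2.
Lipinski HBA = 2 + 2 = 4.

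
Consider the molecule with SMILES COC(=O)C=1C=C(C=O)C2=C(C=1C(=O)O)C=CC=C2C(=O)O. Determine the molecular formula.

Walk through each heavy atom and fill implicit hydrogens from standard valence (C 4, N 3, O 2, S 2, halogen 1):
  atom 1: C, bond orders sum to 1 (valence 4) → 3 H
  atom 2: O, bond orders sum to 2 (valence 2) → 0 H
  atom 3: C, bond orders sum to 4 (valence 4) → 0 H
  atom 4: O, bond orders sum to 2 (valence 2) → 0 H
  atom 5: C, bond orders sum to 4 (valence 4) → 0 H
  atom 6: C, bond orders sum to 3 (valence 4) → 1 H
  atom 7: C, bond orders sum to 4 (valence 4) → 0 H
  atom 8: C, bond orders sum to 3 (valence 4) → 1 H
  atom 9: O, bond orders sum to 2 (valence 2) → 0 H
  atom 10: C, bond orders sum to 4 (valence 4) → 0 H
  atom 11: C, bond orders sum to 4 (valence 4) → 0 H
  atom 12: C, bond orders sum to 4 (valence 4) → 0 H
  atom 13: C, bond orders sum to 4 (valence 4) → 0 H
  atom 14: O, bond orders sum to 2 (valence 2) → 0 H
  atom 15: O, bond orders sum to 1 (valence 2) → 1 H
  atom 16: C, bond orders sum to 3 (valence 4) → 1 H
  atom 17: C, bond orders sum to 3 (valence 4) → 1 H
  atom 18: C, bond orders sum to 3 (valence 4) → 1 H
  atom 19: C, bond orders sum to 4 (valence 4) → 0 H
  atom 20: C, bond orders sum to 4 (valence 4) → 0 H
  atom 21: O, bond orders sum to 2 (valence 2) → 0 H
  atom 22: O, bond orders sum to 1 (valence 2) → 1 H
Totals → C:15, H:10, O:7.
In Hill order: C15H10O7.

C15H10O7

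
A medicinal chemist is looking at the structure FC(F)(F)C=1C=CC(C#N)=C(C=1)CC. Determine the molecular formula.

C10H8F3N

Walk through each heavy atom and fill implicit hydrogens from standard valence (C 4, N 3, O 2, S 2, halogen 1):
  atom 1: F (halogen, monovalent) → 0 H
  atom 2: C, bond orders sum to 4 (valence 4) → 0 H
  atom 3: F (halogen, monovalent) → 0 H
  atom 4: F (halogen, monovalent) → 0 H
  atom 5: C, bond orders sum to 4 (valence 4) → 0 H
  atom 6: C, bond orders sum to 3 (valence 4) → 1 H
  atom 7: C, bond orders sum to 3 (valence 4) → 1 H
  atom 8: C, bond orders sum to 4 (valence 4) → 0 H
  atom 9: C, bond orders sum to 4 (valence 4) → 0 H
  atom 10: N, bond orders sum to 3 (valence 3) → 0 H
  atom 11: C, bond orders sum to 4 (valence 4) → 0 H
  atom 12: C, bond orders sum to 3 (valence 4) → 1 H
  atom 13: C, bond orders sum to 2 (valence 4) → 2 H
  atom 14: C, bond orders sum to 1 (valence 4) → 3 H
Totals → C:10, H:8, F:3, N:1.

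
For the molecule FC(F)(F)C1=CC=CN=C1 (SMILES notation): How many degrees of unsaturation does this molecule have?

4

Molecular formula: C6H4F3N.
DoU = (2C + 2 + N − H − X) / 2, where X is the halogen count and O/S are ignored.
    = (2·6 + 2 + 1 − 4 − 3) / 2 = 8 / 2 = 4.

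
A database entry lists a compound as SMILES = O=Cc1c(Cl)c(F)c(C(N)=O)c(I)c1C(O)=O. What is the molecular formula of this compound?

Walk through each heavy atom and fill implicit hydrogens from standard valence (C 4, N 3, O 2, S 2, halogen 1); for lowercase aromatic atoms, an aromatic c carries 1 H when it has two neighbours and 0 H with three, and aromatic n carries 0 H:
  atom 1: O, bond orders sum to 2 (valence 2) → 0 H
  atom 2: C, bond orders sum to 3 (valence 4) → 1 H
  atom 3: aromatic c, 3 neighbours → 0 H
  atom 4: aromatic c, 3 neighbours → 0 H
  atom 5: Cl (halogen, monovalent) → 0 H
  atom 6: aromatic c, 3 neighbours → 0 H
  atom 7: F (halogen, monovalent) → 0 H
  atom 8: aromatic c, 3 neighbours → 0 H
  atom 9: C, bond orders sum to 4 (valence 4) → 0 H
  atom 10: N, bond orders sum to 1 (valence 3) → 2 H
  atom 11: O, bond orders sum to 2 (valence 2) → 0 H
  atom 12: aromatic c, 3 neighbours → 0 H
  atom 13: I (halogen, monovalent) → 0 H
  atom 14: aromatic c, 3 neighbours → 0 H
  atom 15: C, bond orders sum to 4 (valence 4) → 0 H
  atom 16: O, bond orders sum to 1 (valence 2) → 1 H
  atom 17: O, bond orders sum to 2 (valence 2) → 0 H
Totals → C:9, H:4, Cl:1, F:1, I:1, N:1, O:4.
In Hill order: C9H4ClFINO4.

C9H4ClFINO4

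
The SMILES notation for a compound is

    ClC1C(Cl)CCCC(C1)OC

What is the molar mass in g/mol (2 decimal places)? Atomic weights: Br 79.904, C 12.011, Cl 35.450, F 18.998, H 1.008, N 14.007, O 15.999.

197.10 g/mol

First, the molecular formula is C8H14Cl2O (counting implicit H from valence).
  C: 8 × 12.011 = 96.088
  Cl: 2 × 35.450 = 70.900
  H: 14 × 1.008 = 14.112
  O: 1 × 15.999 = 15.999
Sum: 8×12.011 + 2×35.450 + 14×1.008 + 1×15.999 = 197.099 → 197.10 g/mol.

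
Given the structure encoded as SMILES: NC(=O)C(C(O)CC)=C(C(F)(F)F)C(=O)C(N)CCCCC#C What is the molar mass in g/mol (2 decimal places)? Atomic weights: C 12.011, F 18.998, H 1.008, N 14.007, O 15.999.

First, the molecular formula is C15H21F3N2O3 (counting implicit H from valence).
  C: 15 × 12.011 = 180.165
  F: 3 × 18.998 = 56.994
  H: 21 × 1.008 = 21.168
  N: 2 × 14.007 = 28.014
  O: 3 × 15.999 = 47.997
Sum: 15×12.011 + 3×18.998 + 21×1.008 + 2×14.007 + 3×15.999 = 334.338 → 334.34 g/mol.

334.34 g/mol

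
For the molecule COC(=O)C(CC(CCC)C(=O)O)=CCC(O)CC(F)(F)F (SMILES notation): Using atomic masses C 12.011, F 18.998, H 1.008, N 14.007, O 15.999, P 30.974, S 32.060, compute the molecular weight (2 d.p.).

First, the molecular formula is C14H21F3O5 (counting implicit H from valence).
  C: 14 × 12.011 = 168.154
  F: 3 × 18.998 = 56.994
  H: 21 × 1.008 = 21.168
  O: 5 × 15.999 = 79.995
Sum: 14×12.011 + 3×18.998 + 21×1.008 + 5×15.999 = 326.311 → 326.31 g/mol.

326.31 g/mol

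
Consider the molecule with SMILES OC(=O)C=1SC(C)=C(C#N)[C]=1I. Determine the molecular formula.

Walk through each heavy atom and fill implicit hydrogens from standard valence (C 4, N 3, O 2, S 2, halogen 1):
  atom 1: O, bond orders sum to 1 (valence 2) → 1 H
  atom 2: C, bond orders sum to 4 (valence 4) → 0 H
  atom 3: O, bond orders sum to 2 (valence 2) → 0 H
  atom 4: C, bond orders sum to 4 (valence 4) → 0 H
  atom 5: S, bond orders sum to 2 (valence 2) → 0 H
  atom 6: C, bond orders sum to 4 (valence 4) → 0 H
  atom 7: C, bond orders sum to 1 (valence 4) → 3 H
  atom 8: C, bond orders sum to 4 (valence 4) → 0 H
  atom 9: C, bond orders sum to 4 (valence 4) → 0 H
  atom 10: N, bond orders sum to 3 (valence 3) → 0 H
  atom 11: C with explicit H count 0
  atom 12: I (halogen, monovalent) → 0 H
Totals → C:7, H:4, I:1, N:1, O:2, S:1.
In Hill order: C7H4INO2S.

C7H4INO2S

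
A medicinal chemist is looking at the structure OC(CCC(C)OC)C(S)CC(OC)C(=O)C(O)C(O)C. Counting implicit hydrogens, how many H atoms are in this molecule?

Walk through each heavy atom and fill implicit hydrogens from standard valence (C 4, N 3, O 2, S 2, halogen 1):
  atom 1: O, bond orders sum to 1 (valence 2) → 1 H
  atom 2: C, bond orders sum to 3 (valence 4) → 1 H
  atom 3: C, bond orders sum to 2 (valence 4) → 2 H
  atom 4: C, bond orders sum to 2 (valence 4) → 2 H
  atom 5: C, bond orders sum to 3 (valence 4) → 1 H
  atom 6: C, bond orders sum to 1 (valence 4) → 3 H
  atom 7: O, bond orders sum to 2 (valence 2) → 0 H
  atom 8: C, bond orders sum to 1 (valence 4) → 3 H
  atom 9: C, bond orders sum to 3 (valence 4) → 1 H
  atom 10: S, bond orders sum to 1 (valence 2) → 1 H
  atom 11: C, bond orders sum to 2 (valence 4) → 2 H
  atom 12: C, bond orders sum to 3 (valence 4) → 1 H
  atom 13: O, bond orders sum to 2 (valence 2) → 0 H
  atom 14: C, bond orders sum to 1 (valence 4) → 3 H
  atom 15: C, bond orders sum to 4 (valence 4) → 0 H
  atom 16: O, bond orders sum to 2 (valence 2) → 0 H
  atom 17: C, bond orders sum to 3 (valence 4) → 1 H
  atom 18: O, bond orders sum to 1 (valence 2) → 1 H
  atom 19: C, bond orders sum to 3 (valence 4) → 1 H
  atom 20: O, bond orders sum to 1 (valence 2) → 1 H
  atom 21: C, bond orders sum to 1 (valence 4) → 3 H
Total hydrogens: 28.

28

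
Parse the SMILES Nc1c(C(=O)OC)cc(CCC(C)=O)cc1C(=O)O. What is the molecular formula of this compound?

Walk through each heavy atom and fill implicit hydrogens from standard valence (C 4, N 3, O 2, S 2, halogen 1); for lowercase aromatic atoms, an aromatic c carries 1 H when it has two neighbours and 0 H with three, and aromatic n carries 0 H:
  atom 1: N, bond orders sum to 1 (valence 3) → 2 H
  atom 2: aromatic c, 3 neighbours → 0 H
  atom 3: aromatic c, 3 neighbours → 0 H
  atom 4: C, bond orders sum to 4 (valence 4) → 0 H
  atom 5: O, bond orders sum to 2 (valence 2) → 0 H
  atom 6: O, bond orders sum to 2 (valence 2) → 0 H
  atom 7: C, bond orders sum to 1 (valence 4) → 3 H
  atom 8: aromatic c, 2 neighbours → 1 H
  atom 9: aromatic c, 3 neighbours → 0 H
  atom 10: C, bond orders sum to 2 (valence 4) → 2 H
  atom 11: C, bond orders sum to 2 (valence 4) → 2 H
  atom 12: C, bond orders sum to 4 (valence 4) → 0 H
  atom 13: C, bond orders sum to 1 (valence 4) → 3 H
  atom 14: O, bond orders sum to 2 (valence 2) → 0 H
  atom 15: aromatic c, 2 neighbours → 1 H
  atom 16: aromatic c, 3 neighbours → 0 H
  atom 17: C, bond orders sum to 4 (valence 4) → 0 H
  atom 18: O, bond orders sum to 2 (valence 2) → 0 H
  atom 19: O, bond orders sum to 1 (valence 2) → 1 H
Totals → C:13, H:15, N:1, O:5.
In Hill order: C13H15NO5.

C13H15NO5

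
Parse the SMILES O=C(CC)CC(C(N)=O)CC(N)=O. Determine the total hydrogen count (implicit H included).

14

Walk through each heavy atom and fill implicit hydrogens from standard valence (C 4, N 3, O 2, S 2, halogen 1):
  atom 1: O, bond orders sum to 2 (valence 2) → 0 H
  atom 2: C, bond orders sum to 4 (valence 4) → 0 H
  atom 3: C, bond orders sum to 2 (valence 4) → 2 H
  atom 4: C, bond orders sum to 1 (valence 4) → 3 H
  atom 5: C, bond orders sum to 2 (valence 4) → 2 H
  atom 6: C, bond orders sum to 3 (valence 4) → 1 H
  atom 7: C, bond orders sum to 4 (valence 4) → 0 H
  atom 8: N, bond orders sum to 1 (valence 3) → 2 H
  atom 9: O, bond orders sum to 2 (valence 2) → 0 H
  atom 10: C, bond orders sum to 2 (valence 4) → 2 H
  atom 11: C, bond orders sum to 4 (valence 4) → 0 H
  atom 12: N, bond orders sum to 1 (valence 3) → 2 H
  atom 13: O, bond orders sum to 2 (valence 2) → 0 H
Total hydrogens: 14.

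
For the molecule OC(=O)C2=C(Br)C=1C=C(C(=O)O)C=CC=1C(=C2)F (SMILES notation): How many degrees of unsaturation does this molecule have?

Molecular formula: C12H6BrFO4.
DoU = (2C + 2 + N − H − X) / 2, where X is the halogen count and O/S are ignored.
    = (2·12 + 2 + 0 − 6 − 2) / 2 = 18 / 2 = 9.

9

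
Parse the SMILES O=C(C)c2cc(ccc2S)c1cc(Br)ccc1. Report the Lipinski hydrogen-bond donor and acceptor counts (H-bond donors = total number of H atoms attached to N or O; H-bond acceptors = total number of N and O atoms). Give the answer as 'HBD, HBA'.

Donors: find every N or O and count the H atoms it carries.
  atom 1 (O): bond orders sum to 2 → 0 H
Lipinski HBD = 0.
Acceptors: N atoms = 0, O atoms = 1 → HBA = 1.

0, 1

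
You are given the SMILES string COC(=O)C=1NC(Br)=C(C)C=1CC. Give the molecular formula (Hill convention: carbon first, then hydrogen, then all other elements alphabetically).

Walk through each heavy atom and fill implicit hydrogens from standard valence (C 4, N 3, O 2, S 2, halogen 1):
  atom 1: C, bond orders sum to 1 (valence 4) → 3 H
  atom 2: O, bond orders sum to 2 (valence 2) → 0 H
  atom 3: C, bond orders sum to 4 (valence 4) → 0 H
  atom 4: O, bond orders sum to 2 (valence 2) → 0 H
  atom 5: C, bond orders sum to 4 (valence 4) → 0 H
  atom 6: N, bond orders sum to 2 (valence 3) → 1 H
  atom 7: C, bond orders sum to 4 (valence 4) → 0 H
  atom 8: Br (halogen, monovalent) → 0 H
  atom 9: C, bond orders sum to 4 (valence 4) → 0 H
  atom 10: C, bond orders sum to 1 (valence 4) → 3 H
  atom 11: C, bond orders sum to 4 (valence 4) → 0 H
  atom 12: C, bond orders sum to 2 (valence 4) → 2 H
  atom 13: C, bond orders sum to 1 (valence 4) → 3 H
Totals → C:9, H:12, Br:1, N:1, O:2.

C9H12BrNO2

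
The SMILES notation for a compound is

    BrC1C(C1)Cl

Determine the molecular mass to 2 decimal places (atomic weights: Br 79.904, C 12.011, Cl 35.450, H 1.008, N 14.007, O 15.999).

First, the molecular formula is C3H4BrCl (counting implicit H from valence).
  Br: 1 × 79.904 = 79.904
  C: 3 × 12.011 = 36.033
  Cl: 1 × 35.450 = 35.450
  H: 4 × 1.008 = 4.032
Sum: 1×79.904 + 3×12.011 + 1×35.450 + 4×1.008 = 155.419 → 155.42 g/mol.

155.42 g/mol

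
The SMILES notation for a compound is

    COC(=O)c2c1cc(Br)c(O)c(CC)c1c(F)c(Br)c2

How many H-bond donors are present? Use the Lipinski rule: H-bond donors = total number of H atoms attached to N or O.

1

Donors: find every N or O and count the H atoms it carries.
  atom 2 (O): bond orders sum to 2 → 0 H
  atom 4 (O): bond orders sum to 2 → 0 H
  atom 11 (O): bond orders sum to 1 → 1 H
Lipinski HBD = 1.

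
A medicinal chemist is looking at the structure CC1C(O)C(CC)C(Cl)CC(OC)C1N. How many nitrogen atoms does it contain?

Scan the SMILES for N atoms (remember two-letter symbols like Cl and Br are single atoms).
Nitrogen count: 1.

1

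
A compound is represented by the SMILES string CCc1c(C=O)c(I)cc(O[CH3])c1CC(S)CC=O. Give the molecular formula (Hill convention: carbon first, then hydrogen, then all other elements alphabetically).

C14H17IO3S

Walk through each heavy atom and fill implicit hydrogens from standard valence (C 4, N 3, O 2, S 2, halogen 1); for lowercase aromatic atoms, an aromatic c carries 1 H when it has two neighbours and 0 H with three, and aromatic n carries 0 H:
  atom 1: C, bond orders sum to 1 (valence 4) → 3 H
  atom 2: C, bond orders sum to 2 (valence 4) → 2 H
  atom 3: aromatic c, 3 neighbours → 0 H
  atom 4: aromatic c, 3 neighbours → 0 H
  atom 5: C, bond orders sum to 3 (valence 4) → 1 H
  atom 6: O, bond orders sum to 2 (valence 2) → 0 H
  atom 7: aromatic c, 3 neighbours → 0 H
  atom 8: I (halogen, monovalent) → 0 H
  atom 9: aromatic c, 2 neighbours → 1 H
  atom 10: aromatic c, 3 neighbours → 0 H
  atom 11: O, bond orders sum to 2 (valence 2) → 0 H
  atom 12: C with explicit H count 3
  atom 13: aromatic c, 3 neighbours → 0 H
  atom 14: C, bond orders sum to 2 (valence 4) → 2 H
  atom 15: C, bond orders sum to 3 (valence 4) → 1 H
  atom 16: S, bond orders sum to 1 (valence 2) → 1 H
  atom 17: C, bond orders sum to 2 (valence 4) → 2 H
  atom 18: C, bond orders sum to 3 (valence 4) → 1 H
  atom 19: O, bond orders sum to 2 (valence 2) → 0 H
Totals → C:14, H:17, I:1, O:3, S:1.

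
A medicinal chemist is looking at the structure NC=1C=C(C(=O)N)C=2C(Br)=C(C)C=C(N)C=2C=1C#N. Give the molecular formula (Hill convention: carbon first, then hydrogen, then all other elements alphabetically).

C13H11BrN4O

Walk through each heavy atom and fill implicit hydrogens from standard valence (C 4, N 3, O 2, S 2, halogen 1):
  atom 1: N, bond orders sum to 1 (valence 3) → 2 H
  atom 2: C, bond orders sum to 4 (valence 4) → 0 H
  atom 3: C, bond orders sum to 3 (valence 4) → 1 H
  atom 4: C, bond orders sum to 4 (valence 4) → 0 H
  atom 5: C, bond orders sum to 4 (valence 4) → 0 H
  atom 6: O, bond orders sum to 2 (valence 2) → 0 H
  atom 7: N, bond orders sum to 1 (valence 3) → 2 H
  atom 8: C, bond orders sum to 4 (valence 4) → 0 H
  atom 9: C, bond orders sum to 4 (valence 4) → 0 H
  atom 10: Br (halogen, monovalent) → 0 H
  atom 11: C, bond orders sum to 4 (valence 4) → 0 H
  atom 12: C, bond orders sum to 1 (valence 4) → 3 H
  atom 13: C, bond orders sum to 3 (valence 4) → 1 H
  atom 14: C, bond orders sum to 4 (valence 4) → 0 H
  atom 15: N, bond orders sum to 1 (valence 3) → 2 H
  atom 16: C, bond orders sum to 4 (valence 4) → 0 H
  atom 17: C, bond orders sum to 4 (valence 4) → 0 H
  atom 18: C, bond orders sum to 4 (valence 4) → 0 H
  atom 19: N, bond orders sum to 3 (valence 3) → 0 H
Totals → C:13, H:11, Br:1, N:4, O:1.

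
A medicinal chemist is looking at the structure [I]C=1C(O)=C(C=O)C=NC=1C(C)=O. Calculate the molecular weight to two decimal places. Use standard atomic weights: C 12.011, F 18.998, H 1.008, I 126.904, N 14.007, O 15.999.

First, the molecular formula is C8H6INO3 (counting implicit H from valence).
  C: 8 × 12.011 = 96.088
  H: 6 × 1.008 = 6.048
  I: 1 × 126.904 = 126.904
  N: 1 × 14.007 = 14.007
  O: 3 × 15.999 = 47.997
Sum: 8×12.011 + 6×1.008 + 1×126.904 + 1×14.007 + 3×15.999 = 291.044 → 291.04 g/mol.

291.04 g/mol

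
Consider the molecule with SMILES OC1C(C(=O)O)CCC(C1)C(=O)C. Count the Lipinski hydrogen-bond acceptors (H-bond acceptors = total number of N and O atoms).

4

N atoms: 0; O atoms: 4.
Lipinski HBA = 0 + 4 = 4.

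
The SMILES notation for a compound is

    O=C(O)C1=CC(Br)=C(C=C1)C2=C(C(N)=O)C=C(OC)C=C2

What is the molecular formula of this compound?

C15H12BrNO4

Walk through each heavy atom and fill implicit hydrogens from standard valence (C 4, N 3, O 2, S 2, halogen 1):
  atom 1: O, bond orders sum to 2 (valence 2) → 0 H
  atom 2: C, bond orders sum to 4 (valence 4) → 0 H
  atom 3: O, bond orders sum to 1 (valence 2) → 1 H
  atom 4: C, bond orders sum to 4 (valence 4) → 0 H
  atom 5: C, bond orders sum to 3 (valence 4) → 1 H
  atom 6: C, bond orders sum to 4 (valence 4) → 0 H
  atom 7: Br (halogen, monovalent) → 0 H
  atom 8: C, bond orders sum to 4 (valence 4) → 0 H
  atom 9: C, bond orders sum to 3 (valence 4) → 1 H
  atom 10: C, bond orders sum to 3 (valence 4) → 1 H
  atom 11: C, bond orders sum to 4 (valence 4) → 0 H
  atom 12: C, bond orders sum to 4 (valence 4) → 0 H
  atom 13: C, bond orders sum to 4 (valence 4) → 0 H
  atom 14: N, bond orders sum to 1 (valence 3) → 2 H
  atom 15: O, bond orders sum to 2 (valence 2) → 0 H
  atom 16: C, bond orders sum to 3 (valence 4) → 1 H
  atom 17: C, bond orders sum to 4 (valence 4) → 0 H
  atom 18: O, bond orders sum to 2 (valence 2) → 0 H
  atom 19: C, bond orders sum to 1 (valence 4) → 3 H
  atom 20: C, bond orders sum to 3 (valence 4) → 1 H
  atom 21: C, bond orders sum to 3 (valence 4) → 1 H
Totals → C:15, H:12, Br:1, N:1, O:4.
In Hill order: C15H12BrNO4.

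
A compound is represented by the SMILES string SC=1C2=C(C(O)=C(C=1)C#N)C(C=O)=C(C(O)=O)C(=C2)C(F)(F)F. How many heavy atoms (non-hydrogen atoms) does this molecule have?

Every atom symbol written in the SMILES (organic subset) is one heavy atom; implicit H are not written.
Heavy atoms by element → C:14, F:3, N:1, O:4, S:1.
Total: 23.

23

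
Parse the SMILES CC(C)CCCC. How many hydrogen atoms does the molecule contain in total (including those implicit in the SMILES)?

16

Walk through each heavy atom and fill implicit hydrogens from standard valence (C 4, N 3, O 2, S 2, halogen 1):
  atom 1: C, bond orders sum to 1 (valence 4) → 3 H
  atom 2: C, bond orders sum to 3 (valence 4) → 1 H
  atom 3: C, bond orders sum to 1 (valence 4) → 3 H
  atom 4: C, bond orders sum to 2 (valence 4) → 2 H
  atom 5: C, bond orders sum to 2 (valence 4) → 2 H
  atom 6: C, bond orders sum to 2 (valence 4) → 2 H
  atom 7: C, bond orders sum to 1 (valence 4) → 3 H
Total hydrogens: 16.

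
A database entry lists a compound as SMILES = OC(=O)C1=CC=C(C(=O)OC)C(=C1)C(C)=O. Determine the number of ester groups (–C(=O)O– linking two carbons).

1

The ester motif appears at heavy-atom position 8 in the SMILES.
Other groups present: 1 carboxylic acid, 1 ketone.
Ester count: 1.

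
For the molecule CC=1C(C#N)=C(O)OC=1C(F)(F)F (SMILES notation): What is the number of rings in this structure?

In SMILES, each pair of matching ring-closure digits denotes one ring-closing bond; the number of such bonds equals the number of independent rings.
Ring-closure bonds here: 1.

1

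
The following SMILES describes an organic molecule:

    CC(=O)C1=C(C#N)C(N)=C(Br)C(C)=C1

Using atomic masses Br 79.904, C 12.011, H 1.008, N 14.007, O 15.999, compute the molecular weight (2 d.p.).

First, the molecular formula is C10H9BrN2O (counting implicit H from valence).
  Br: 1 × 79.904 = 79.904
  C: 10 × 12.011 = 120.110
  H: 9 × 1.008 = 9.072
  N: 2 × 14.007 = 28.014
  O: 1 × 15.999 = 15.999
Sum: 1×79.904 + 10×12.011 + 9×1.008 + 2×14.007 + 1×15.999 = 253.099 → 253.10 g/mol.

253.10 g/mol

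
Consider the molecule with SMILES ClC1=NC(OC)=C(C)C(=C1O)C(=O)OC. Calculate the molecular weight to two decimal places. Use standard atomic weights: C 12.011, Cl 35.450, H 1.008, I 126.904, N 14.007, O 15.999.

First, the molecular formula is C9H10ClNO4 (counting implicit H from valence).
  C: 9 × 12.011 = 108.099
  Cl: 1 × 35.450 = 35.450
  H: 10 × 1.008 = 10.080
  N: 1 × 14.007 = 14.007
  O: 4 × 15.999 = 63.996
Sum: 9×12.011 + 1×35.450 + 10×1.008 + 1×14.007 + 4×15.999 = 231.632 → 231.63 g/mol.

231.63 g/mol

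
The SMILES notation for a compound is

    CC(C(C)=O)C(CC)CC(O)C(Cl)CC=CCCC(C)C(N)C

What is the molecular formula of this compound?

C19H36ClNO2

Walk through each heavy atom and fill implicit hydrogens from standard valence (C 4, N 3, O 2, S 2, halogen 1):
  atom 1: C, bond orders sum to 1 (valence 4) → 3 H
  atom 2: C, bond orders sum to 3 (valence 4) → 1 H
  atom 3: C, bond orders sum to 4 (valence 4) → 0 H
  atom 4: C, bond orders sum to 1 (valence 4) → 3 H
  atom 5: O, bond orders sum to 2 (valence 2) → 0 H
  atom 6: C, bond orders sum to 3 (valence 4) → 1 H
  atom 7: C, bond orders sum to 2 (valence 4) → 2 H
  atom 8: C, bond orders sum to 1 (valence 4) → 3 H
  atom 9: C, bond orders sum to 2 (valence 4) → 2 H
  atom 10: C, bond orders sum to 3 (valence 4) → 1 H
  atom 11: O, bond orders sum to 1 (valence 2) → 1 H
  atom 12: C, bond orders sum to 3 (valence 4) → 1 H
  atom 13: Cl (halogen, monovalent) → 0 H
  atom 14: C, bond orders sum to 2 (valence 4) → 2 H
  atom 15: C, bond orders sum to 3 (valence 4) → 1 H
  atom 16: C, bond orders sum to 3 (valence 4) → 1 H
  atom 17: C, bond orders sum to 2 (valence 4) → 2 H
  atom 18: C, bond orders sum to 2 (valence 4) → 2 H
  atom 19: C, bond orders sum to 3 (valence 4) → 1 H
  atom 20: C, bond orders sum to 1 (valence 4) → 3 H
  atom 21: C, bond orders sum to 3 (valence 4) → 1 H
  atom 22: N, bond orders sum to 1 (valence 3) → 2 H
  atom 23: C, bond orders sum to 1 (valence 4) → 3 H
Totals → C:19, H:36, Cl:1, N:1, O:2.
In Hill order: C19H36ClNO2.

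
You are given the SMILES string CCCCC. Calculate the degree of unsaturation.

Degree of unsaturation = (number of rings) + (number of π bonds).
Ring closures in the SMILES: 0.
π bonds: none → 0 DoU from unsaturation.
Total DoU = 0 + 0 = 0.

0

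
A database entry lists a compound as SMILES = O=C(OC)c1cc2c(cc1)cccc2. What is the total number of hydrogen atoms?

10

Walk through each heavy atom and fill implicit hydrogens from standard valence (C 4, N 3, O 2, S 2, halogen 1); for lowercase aromatic atoms, an aromatic c carries 1 H when it has two neighbours and 0 H with three, and aromatic n carries 0 H:
  atom 1: O, bond orders sum to 2 (valence 2) → 0 H
  atom 2: C, bond orders sum to 4 (valence 4) → 0 H
  atom 3: O, bond orders sum to 2 (valence 2) → 0 H
  atom 4: C, bond orders sum to 1 (valence 4) → 3 H
  atom 5: aromatic c, 3 neighbours → 0 H
  atom 6: aromatic c, 2 neighbours → 1 H
  atom 7: aromatic c, 3 neighbours → 0 H
  atom 8: aromatic c, 3 neighbours → 0 H
  atom 9: aromatic c, 2 neighbours → 1 H
  atom 10: aromatic c, 2 neighbours → 1 H
  atom 11: aromatic c, 2 neighbours → 1 H
  atom 12: aromatic c, 2 neighbours → 1 H
  atom 13: aromatic c, 2 neighbours → 1 H
  atom 14: aromatic c, 2 neighbours → 1 H
Total hydrogens: 10.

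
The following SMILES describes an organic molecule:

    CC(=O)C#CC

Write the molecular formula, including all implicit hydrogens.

Walk through each heavy atom and fill implicit hydrogens from standard valence (C 4, N 3, O 2, S 2, halogen 1):
  atom 1: C, bond orders sum to 1 (valence 4) → 3 H
  atom 2: C, bond orders sum to 4 (valence 4) → 0 H
  atom 3: O, bond orders sum to 2 (valence 2) → 0 H
  atom 4: C, bond orders sum to 4 (valence 4) → 0 H
  atom 5: C, bond orders sum to 4 (valence 4) → 0 H
  atom 6: C, bond orders sum to 1 (valence 4) → 3 H
Totals → C:5, H:6, O:1.

C5H6O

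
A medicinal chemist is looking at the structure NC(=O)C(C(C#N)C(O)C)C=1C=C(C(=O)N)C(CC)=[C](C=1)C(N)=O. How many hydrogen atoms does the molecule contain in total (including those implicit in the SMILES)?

20

Walk through each heavy atom and fill implicit hydrogens from standard valence (C 4, N 3, O 2, S 2, halogen 1):
  atom 1: N, bond orders sum to 1 (valence 3) → 2 H
  atom 2: C, bond orders sum to 4 (valence 4) → 0 H
  atom 3: O, bond orders sum to 2 (valence 2) → 0 H
  atom 4: C, bond orders sum to 3 (valence 4) → 1 H
  atom 5: C, bond orders sum to 3 (valence 4) → 1 H
  atom 6: C, bond orders sum to 4 (valence 4) → 0 H
  atom 7: N, bond orders sum to 3 (valence 3) → 0 H
  atom 8: C, bond orders sum to 3 (valence 4) → 1 H
  atom 9: O, bond orders sum to 1 (valence 2) → 1 H
  atom 10: C, bond orders sum to 1 (valence 4) → 3 H
  atom 11: C, bond orders sum to 4 (valence 4) → 0 H
  atom 12: C, bond orders sum to 3 (valence 4) → 1 H
  atom 13: C, bond orders sum to 4 (valence 4) → 0 H
  atom 14: C, bond orders sum to 4 (valence 4) → 0 H
  atom 15: O, bond orders sum to 2 (valence 2) → 0 H
  atom 16: N, bond orders sum to 1 (valence 3) → 2 H
  atom 17: C, bond orders sum to 4 (valence 4) → 0 H
  atom 18: C, bond orders sum to 2 (valence 4) → 2 H
  atom 19: C, bond orders sum to 1 (valence 4) → 3 H
  atom 20: C with explicit H count 0
  atom 21: C, bond orders sum to 3 (valence 4) → 1 H
  atom 22: C, bond orders sum to 4 (valence 4) → 0 H
  atom 23: N, bond orders sum to 1 (valence 3) → 2 H
  atom 24: O, bond orders sum to 2 (valence 2) → 0 H
Total hydrogens: 20.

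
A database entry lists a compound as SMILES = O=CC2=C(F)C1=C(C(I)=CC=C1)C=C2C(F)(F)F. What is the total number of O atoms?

1

Scan the SMILES for O atoms (remember two-letter symbols like Cl and Br are single atoms).
Oxygen count: 1.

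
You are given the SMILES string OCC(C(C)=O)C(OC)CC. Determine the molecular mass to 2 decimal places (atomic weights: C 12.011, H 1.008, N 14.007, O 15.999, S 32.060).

First, the molecular formula is C8H16O3 (counting implicit H from valence).
  C: 8 × 12.011 = 96.088
  H: 16 × 1.008 = 16.128
  O: 3 × 15.999 = 47.997
Sum: 8×12.011 + 16×1.008 + 3×15.999 = 160.213 → 160.21 g/mol.

160.21 g/mol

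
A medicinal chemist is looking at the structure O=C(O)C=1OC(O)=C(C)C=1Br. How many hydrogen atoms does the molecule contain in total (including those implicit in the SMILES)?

5

Walk through each heavy atom and fill implicit hydrogens from standard valence (C 4, N 3, O 2, S 2, halogen 1):
  atom 1: O, bond orders sum to 2 (valence 2) → 0 H
  atom 2: C, bond orders sum to 4 (valence 4) → 0 H
  atom 3: O, bond orders sum to 1 (valence 2) → 1 H
  atom 4: C, bond orders sum to 4 (valence 4) → 0 H
  atom 5: O, bond orders sum to 2 (valence 2) → 0 H
  atom 6: C, bond orders sum to 4 (valence 4) → 0 H
  atom 7: O, bond orders sum to 1 (valence 2) → 1 H
  atom 8: C, bond orders sum to 4 (valence 4) → 0 H
  atom 9: C, bond orders sum to 1 (valence 4) → 3 H
  atom 10: C, bond orders sum to 4 (valence 4) → 0 H
  atom 11: Br (halogen, monovalent) → 0 H
Total hydrogens: 5.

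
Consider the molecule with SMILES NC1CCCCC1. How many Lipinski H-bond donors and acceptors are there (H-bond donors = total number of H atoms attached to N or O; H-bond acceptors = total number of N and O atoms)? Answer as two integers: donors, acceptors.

Donors: find every N or O and count the H atoms it carries.
  atom 1 (N): bond orders sum to 1 → 2 H
Lipinski HBD = 2.
Acceptors: N atoms = 1, O atoms = 0 → HBA = 1.

2, 1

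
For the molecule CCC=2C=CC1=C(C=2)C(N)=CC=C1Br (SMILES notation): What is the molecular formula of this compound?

C12H12BrN

Walk through each heavy atom and fill implicit hydrogens from standard valence (C 4, N 3, O 2, S 2, halogen 1):
  atom 1: C, bond orders sum to 1 (valence 4) → 3 H
  atom 2: C, bond orders sum to 2 (valence 4) → 2 H
  atom 3: C, bond orders sum to 4 (valence 4) → 0 H
  atom 4: C, bond orders sum to 3 (valence 4) → 1 H
  atom 5: C, bond orders sum to 3 (valence 4) → 1 H
  atom 6: C, bond orders sum to 4 (valence 4) → 0 H
  atom 7: C, bond orders sum to 4 (valence 4) → 0 H
  atom 8: C, bond orders sum to 3 (valence 4) → 1 H
  atom 9: C, bond orders sum to 4 (valence 4) → 0 H
  atom 10: N, bond orders sum to 1 (valence 3) → 2 H
  atom 11: C, bond orders sum to 3 (valence 4) → 1 H
  atom 12: C, bond orders sum to 3 (valence 4) → 1 H
  atom 13: C, bond orders sum to 4 (valence 4) → 0 H
  atom 14: Br (halogen, monovalent) → 0 H
Totals → C:12, H:12, Br:1, N:1.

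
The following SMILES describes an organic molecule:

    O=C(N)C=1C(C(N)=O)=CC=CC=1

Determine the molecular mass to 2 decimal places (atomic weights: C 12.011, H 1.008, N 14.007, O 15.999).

First, the molecular formula is C8H8N2O2 (counting implicit H from valence).
  C: 8 × 12.011 = 96.088
  H: 8 × 1.008 = 8.064
  N: 2 × 14.007 = 28.014
  O: 2 × 15.999 = 31.998
Sum: 8×12.011 + 8×1.008 + 2×14.007 + 2×15.999 = 164.164 → 164.16 g/mol.

164.16 g/mol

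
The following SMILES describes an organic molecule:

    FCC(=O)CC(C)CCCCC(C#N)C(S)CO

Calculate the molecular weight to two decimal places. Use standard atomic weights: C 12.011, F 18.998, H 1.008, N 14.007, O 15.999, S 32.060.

275.38 g/mol

First, the molecular formula is C13H22FNO2S (counting implicit H from valence).
  C: 13 × 12.011 = 156.143
  F: 1 × 18.998 = 18.998
  H: 22 × 1.008 = 22.176
  N: 1 × 14.007 = 14.007
  O: 2 × 15.999 = 31.998
  S: 1 × 32.060 = 32.060
Sum: 13×12.011 + 1×18.998 + 22×1.008 + 1×14.007 + 2×15.999 + 1×32.060 = 275.382 → 275.38 g/mol.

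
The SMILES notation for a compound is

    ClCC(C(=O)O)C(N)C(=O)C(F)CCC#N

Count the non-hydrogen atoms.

Every atom symbol written in the SMILES (organic subset) is one heavy atom; implicit H are not written.
Heavy atoms by element → C:9, Cl:1, F:1, N:2, O:3.
Total: 16.

16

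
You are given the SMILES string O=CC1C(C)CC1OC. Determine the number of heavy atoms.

Every atom symbol written in the SMILES (organic subset) is one heavy atom; implicit H are not written.
Heavy atoms by element → C:7, O:2.
Total: 9.

9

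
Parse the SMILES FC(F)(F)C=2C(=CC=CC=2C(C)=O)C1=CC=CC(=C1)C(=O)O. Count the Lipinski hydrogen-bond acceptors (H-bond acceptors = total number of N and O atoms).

N atoms: 0; O atoms: 3.
Lipinski HBA = 0 + 3 = 3.

3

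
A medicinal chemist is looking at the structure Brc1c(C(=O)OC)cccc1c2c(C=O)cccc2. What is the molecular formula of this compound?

C15H11BrO3

Walk through each heavy atom and fill implicit hydrogens from standard valence (C 4, N 3, O 2, S 2, halogen 1); for lowercase aromatic atoms, an aromatic c carries 1 H when it has two neighbours and 0 H with three, and aromatic n carries 0 H:
  atom 1: Br (halogen, monovalent) → 0 H
  atom 2: aromatic c, 3 neighbours → 0 H
  atom 3: aromatic c, 3 neighbours → 0 H
  atom 4: C, bond orders sum to 4 (valence 4) → 0 H
  atom 5: O, bond orders sum to 2 (valence 2) → 0 H
  atom 6: O, bond orders sum to 2 (valence 2) → 0 H
  atom 7: C, bond orders sum to 1 (valence 4) → 3 H
  atom 8: aromatic c, 2 neighbours → 1 H
  atom 9: aromatic c, 2 neighbours → 1 H
  atom 10: aromatic c, 2 neighbours → 1 H
  atom 11: aromatic c, 3 neighbours → 0 H
  atom 12: aromatic c, 3 neighbours → 0 H
  atom 13: aromatic c, 3 neighbours → 0 H
  atom 14: C, bond orders sum to 3 (valence 4) → 1 H
  atom 15: O, bond orders sum to 2 (valence 2) → 0 H
  atom 16: aromatic c, 2 neighbours → 1 H
  atom 17: aromatic c, 2 neighbours → 1 H
  atom 18: aromatic c, 2 neighbours → 1 H
  atom 19: aromatic c, 2 neighbours → 1 H
Totals → C:15, H:11, Br:1, O:3.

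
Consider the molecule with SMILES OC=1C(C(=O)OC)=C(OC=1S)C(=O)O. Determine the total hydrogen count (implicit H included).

Walk through each heavy atom and fill implicit hydrogens from standard valence (C 4, N 3, O 2, S 2, halogen 1):
  atom 1: O, bond orders sum to 1 (valence 2) → 1 H
  atom 2: C, bond orders sum to 4 (valence 4) → 0 H
  atom 3: C, bond orders sum to 4 (valence 4) → 0 H
  atom 4: C, bond orders sum to 4 (valence 4) → 0 H
  atom 5: O, bond orders sum to 2 (valence 2) → 0 H
  atom 6: O, bond orders sum to 2 (valence 2) → 0 H
  atom 7: C, bond orders sum to 1 (valence 4) → 3 H
  atom 8: C, bond orders sum to 4 (valence 4) → 0 H
  atom 9: O, bond orders sum to 2 (valence 2) → 0 H
  atom 10: C, bond orders sum to 4 (valence 4) → 0 H
  atom 11: S, bond orders sum to 1 (valence 2) → 1 H
  atom 12: C, bond orders sum to 4 (valence 4) → 0 H
  atom 13: O, bond orders sum to 2 (valence 2) → 0 H
  atom 14: O, bond orders sum to 1 (valence 2) → 1 H
Total hydrogens: 6.

6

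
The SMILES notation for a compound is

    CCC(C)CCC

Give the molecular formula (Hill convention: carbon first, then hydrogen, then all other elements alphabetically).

C7H16

Walk through each heavy atom and fill implicit hydrogens from standard valence (C 4, N 3, O 2, S 2, halogen 1):
  atom 1: C, bond orders sum to 1 (valence 4) → 3 H
  atom 2: C, bond orders sum to 2 (valence 4) → 2 H
  atom 3: C, bond orders sum to 3 (valence 4) → 1 H
  atom 4: C, bond orders sum to 1 (valence 4) → 3 H
  atom 5: C, bond orders sum to 2 (valence 4) → 2 H
  atom 6: C, bond orders sum to 2 (valence 4) → 2 H
  atom 7: C, bond orders sum to 1 (valence 4) → 3 H
Totals → C:7, H:16.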